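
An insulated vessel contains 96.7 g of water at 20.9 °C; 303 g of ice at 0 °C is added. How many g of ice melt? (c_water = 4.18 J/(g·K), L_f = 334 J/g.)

m_melted ≈ 25.3 g

Water can give up m c ΔT = 96.7·4.18·20.9 = 8447.9 J before reaching 0 °C.
Melting all 303 g of ice would need 303·334 = 101202 J.
Since 8447.9 < 101202 J, not all the ice melts; equilibrium is at 0 °C.
m_melt = 8447.9 / L_f = 25.29 g.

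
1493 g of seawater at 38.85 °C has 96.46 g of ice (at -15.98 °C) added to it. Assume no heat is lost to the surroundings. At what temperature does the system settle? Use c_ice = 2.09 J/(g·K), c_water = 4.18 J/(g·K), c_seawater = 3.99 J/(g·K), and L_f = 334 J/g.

Setting the total heat transfer to zero:
warm ice to 0 °C: 96.46×2.09×(0 − (-15.98)) = 3221.6; melt ice: 96.46×334 = 32218; meltwater 0→T: 96.46×4.18×T = 403.2 T; seawater: 5957.1(T − 38.85)
6360.3 T = 231432 − 35439 = 195993
T ≈ 30.82 °C — above 0 °C, consistent with complete melting.

T_f ≈ 30.8 °C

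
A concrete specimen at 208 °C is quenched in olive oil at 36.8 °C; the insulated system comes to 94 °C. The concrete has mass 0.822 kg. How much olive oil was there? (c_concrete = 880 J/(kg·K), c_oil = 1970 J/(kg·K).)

Taking heat into each body as positive, Σ m c ΔT = 0:
0.822×880×(94 − 208) + m×1970×(94 − 36.8) = 0
112684 m = 82463
m = 82463/112684 ≈ 0.7318 kg

m ≈ 0.732 kg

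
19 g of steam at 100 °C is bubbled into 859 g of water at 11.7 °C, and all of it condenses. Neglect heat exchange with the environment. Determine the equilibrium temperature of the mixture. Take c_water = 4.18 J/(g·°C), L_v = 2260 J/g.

T_f ≈ 25.3 °C

Setting the total heat transfer to zero:
steam→water at 100 °C releases m L_v = 19×2260 = 42940
  condensate cools 100→T: 19×4.18×(T − 100) = 79.42(T − 100)
  original water: 3590.6(T − 11.7)
3670 T = 42940 + 7942 + 42010 = 92892
T ≈ 25.31 °C, under the boiling point, so the assumption holds.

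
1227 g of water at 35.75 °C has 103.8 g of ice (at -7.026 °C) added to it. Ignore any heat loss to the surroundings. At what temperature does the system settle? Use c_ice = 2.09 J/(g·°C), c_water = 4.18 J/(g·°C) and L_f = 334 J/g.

Taking heat into each body as positive, Σ m c ΔT = 0:
ice -7.026→0 °C: 103.8×2.09×7.026 = 1524.2
  latent heat to melt: 103.8×334 = 34669
  meltwater 0→T: 103.8×4.18×T = 433.88 T
  water: 5128.9(T − 35.75)
5562.7 T = 183357 − 36193 = 147163
T ≈ 26.46 °C (positive, so assuming full melt was valid).

T_f ≈ 26.5 °C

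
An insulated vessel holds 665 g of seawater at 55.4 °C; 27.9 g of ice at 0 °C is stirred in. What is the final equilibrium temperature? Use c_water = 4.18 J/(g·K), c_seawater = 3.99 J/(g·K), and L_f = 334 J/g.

Energy conservation, ΣQ = 0:
latent heat to melt: 27.9×334 = 9318.6; warm the meltwater: 116.62 T; seawater: 2653.4(T − 55.4)
2770 T = 146996 − 9318.6 = 137677
T ≈ 49.70 °C — above 0 °C, consistent with complete melting.

T_f ≈ 49.7 °C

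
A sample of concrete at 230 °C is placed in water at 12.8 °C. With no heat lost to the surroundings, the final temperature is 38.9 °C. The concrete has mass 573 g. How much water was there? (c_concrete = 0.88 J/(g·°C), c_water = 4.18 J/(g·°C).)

m ≈ 883 g

Energy conservation, ΣQ = 0:
573×0.88×(38.9 − 230) + m×4.18×(38.9 − 12.8) = 0
109.1 m = 96360
m = 96360/109.1 ≈ 883.2 g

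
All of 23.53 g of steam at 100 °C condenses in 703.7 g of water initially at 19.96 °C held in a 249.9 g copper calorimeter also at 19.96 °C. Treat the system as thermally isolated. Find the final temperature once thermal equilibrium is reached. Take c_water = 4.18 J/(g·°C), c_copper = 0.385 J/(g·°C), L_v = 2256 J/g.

Taking heat into each body as positive, Σ m c ΔT = 0:
latent heat released on condensation: 23.53×2256 = 53084; condensate cools 100→T: 23.53×4.18×(T − 100) = 98.36(T − 100); water warms: 703.7×4.18×(T − 19.96) = 2941.5(T − 19.96); copper cup: 249.9×0.385×(T − 19.96) = 96.21(T − 19.96)
3136 T = 53084 + 9835.5 + 60632 = 123551
T ≈ 39.40 °C — below 100 °C, confirming all the steam condensed.

T_f ≈ 39.4 °C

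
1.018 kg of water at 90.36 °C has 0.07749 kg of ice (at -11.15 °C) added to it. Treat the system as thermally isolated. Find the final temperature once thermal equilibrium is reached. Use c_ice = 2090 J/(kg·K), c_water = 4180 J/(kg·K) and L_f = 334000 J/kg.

T_f ≈ 77.9 °C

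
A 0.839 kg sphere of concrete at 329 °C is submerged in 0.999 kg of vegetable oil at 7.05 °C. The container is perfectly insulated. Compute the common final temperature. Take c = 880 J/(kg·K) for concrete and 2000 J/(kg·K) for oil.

T_f ≈ 93.9 °C

With ΣQ=0 the equilibrium temperature is the m·c-weighted mean:
T_f = (738.32*329 + 1998*7.05) / (738.32 + 1998)
    = 256993 / 2736.3 ≈ 93.92 °C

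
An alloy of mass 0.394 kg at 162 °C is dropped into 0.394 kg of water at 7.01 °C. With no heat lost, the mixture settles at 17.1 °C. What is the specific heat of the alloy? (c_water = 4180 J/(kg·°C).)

Heat gained plus heat lost sum to zero:
0.394·c·(17.1 − 162) + 0.394·4180·(17.1 − 7.01) = 0
-57.09 c = -16617
c = -16617/-57.09 ≈ 291.1 J/(kg·°C)

c ≈ 291 J/(kg·°C)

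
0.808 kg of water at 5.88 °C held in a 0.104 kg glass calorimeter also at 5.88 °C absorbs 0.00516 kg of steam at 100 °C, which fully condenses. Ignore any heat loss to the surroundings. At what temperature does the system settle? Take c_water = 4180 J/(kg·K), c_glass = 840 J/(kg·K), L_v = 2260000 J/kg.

T_f ≈ 9.8 °C

Energy balance with sensible and latent terms:
steam→water at 100 °C releases m L_v = 0.00516×2260000 = 11662
  condensed water 100 °C→T: 21.57(T − 100)
  water warms: 0.808×4180×(T − 5.88) = 3377.4(T − 5.88)
  glass cup: 0.104×840×(T − 5.88) = 87.36(T − 5.88)
3486.4 T = 11662 + 2156.9 + 20373 = 34192
T ≈ 9.81 °C (< 100 °C, so full condensation is consistent).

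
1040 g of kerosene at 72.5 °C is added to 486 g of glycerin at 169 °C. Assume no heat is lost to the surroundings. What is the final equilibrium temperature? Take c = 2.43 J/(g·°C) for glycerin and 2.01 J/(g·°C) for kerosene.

T_f ≈ 107.3 °C

Taking heat into each body as positive, Σ m c ΔT = 0:
486*2.43*(T − 169) + 1040*2.01*(T − 72.5) = 0
1181(T − 169) + 2090.4(T − 72.5) = 0
3271.4 T = 351140
T = 351140/3271.4 ≈ 107.34 °C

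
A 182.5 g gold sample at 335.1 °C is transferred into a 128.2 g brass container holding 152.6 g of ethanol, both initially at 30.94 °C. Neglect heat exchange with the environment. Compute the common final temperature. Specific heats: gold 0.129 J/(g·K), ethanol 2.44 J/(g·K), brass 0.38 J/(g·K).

T_f ≈ 47.0 °C

Conservation of energy gives ΣQ = 0:
182.5·0.129·(T − 335.1) + 152.6·2.44·(T − 30.94) + 128.2·0.38·(T − 30.94) = 0
444.6 T = 20917
T ≈ 47.05 °C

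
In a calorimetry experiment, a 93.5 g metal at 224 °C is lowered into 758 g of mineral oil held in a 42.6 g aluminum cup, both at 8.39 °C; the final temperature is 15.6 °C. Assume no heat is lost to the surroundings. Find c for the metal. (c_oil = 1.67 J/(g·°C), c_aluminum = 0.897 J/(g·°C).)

c ≈ 0.483 J/(g·°C)

Taking heat into each body as positive, Σ m c ΔT = 0:
93.5×c×(15.6 − 224) + 758×1.67×(15.6 − 8.39) + 42.6×0.897×(15.6 − 8.39) = 0
-19485 c = -9402.4
c = -9402.4/-19485 ≈ 0.4825 J/(g·°C)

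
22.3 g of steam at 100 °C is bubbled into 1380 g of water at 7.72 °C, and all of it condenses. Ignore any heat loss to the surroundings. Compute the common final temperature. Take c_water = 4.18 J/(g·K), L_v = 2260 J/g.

T_f ≈ 17.8 °C

Let T be the final temperature. ΣQ_i = 0:
steam→water at 100 °C releases m L_v = 22.3×2260 = 50398
  condensed water 100 °C→T: 93.21(T − 100)
  water warms: 1380×4.18×(T − 7.72) = 5768.4(T − 7.72)
5861.6 T = 50398 + 9321.4 + 44532 = 104251
T ≈ 17.79 °C — below 100 °C, confirming all the steam condensed.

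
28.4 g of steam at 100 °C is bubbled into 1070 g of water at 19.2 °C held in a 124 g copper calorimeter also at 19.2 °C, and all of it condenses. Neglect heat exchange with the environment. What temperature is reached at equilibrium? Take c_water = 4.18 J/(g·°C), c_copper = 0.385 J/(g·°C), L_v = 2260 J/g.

T_f ≈ 35.1 °C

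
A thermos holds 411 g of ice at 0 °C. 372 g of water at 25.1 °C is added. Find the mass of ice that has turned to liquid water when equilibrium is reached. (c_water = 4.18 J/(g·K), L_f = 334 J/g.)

m_melted ≈ 117 g

Cooling the water to 0 °C releases 372×4.18×25.1 = 39029 J.
To melt every bit of ice: 411×334 = 137274 J.
39029 J < 137274 J, so only part of the ice melts and the system sits at 0 °C.
m_melt = 39029 / L_f = 116.9 g.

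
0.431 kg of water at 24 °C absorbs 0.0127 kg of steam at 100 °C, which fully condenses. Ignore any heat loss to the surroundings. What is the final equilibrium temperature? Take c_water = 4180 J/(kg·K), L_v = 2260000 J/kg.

T_f ≈ 41.7 °C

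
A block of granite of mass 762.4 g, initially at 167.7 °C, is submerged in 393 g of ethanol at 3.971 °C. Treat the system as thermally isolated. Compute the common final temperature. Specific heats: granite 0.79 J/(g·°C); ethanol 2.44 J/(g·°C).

T_f ≈ 67.1 °C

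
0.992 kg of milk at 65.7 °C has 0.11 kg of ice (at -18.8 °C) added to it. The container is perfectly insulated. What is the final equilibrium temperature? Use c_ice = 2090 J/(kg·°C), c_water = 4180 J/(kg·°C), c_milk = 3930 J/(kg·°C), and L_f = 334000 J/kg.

T_f ≈ 49.3 °C

Conservation of energy gives ΣQ = 0:
warm ice to 0 °C: 0.11·2090·(0 − (-18.8)) = 4322.1
  latent heat to melt: 0.11·334000 = 36740
  meltwater 0→T: 0.11·4180·T = 459.8 T
  milk: 3898.6(T − 65.7)
4358.4 T = 256135 − 41062 = 215073
T ≈ 49.35 °C — above 0 °C, consistent with complete melting.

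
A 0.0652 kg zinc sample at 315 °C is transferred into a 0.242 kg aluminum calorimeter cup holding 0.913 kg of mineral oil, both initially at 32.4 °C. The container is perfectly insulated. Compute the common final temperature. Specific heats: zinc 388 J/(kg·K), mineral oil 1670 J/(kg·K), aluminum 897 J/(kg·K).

T_f = Σ m_i c_i T_i / Σ m_i c_i:
T_f = (25.3×315 + 1524.7×32.4 + 217.07×32.4) / (25.3 + 1524.7 + 217.07)
    = 64403 / 1767.1 ≈ 36.45 °C

T_f ≈ 36.4 °C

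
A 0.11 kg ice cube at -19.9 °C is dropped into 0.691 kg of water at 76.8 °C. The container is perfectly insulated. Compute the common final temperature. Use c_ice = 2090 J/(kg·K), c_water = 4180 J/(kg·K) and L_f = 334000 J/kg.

T_f ≈ 53.9 °C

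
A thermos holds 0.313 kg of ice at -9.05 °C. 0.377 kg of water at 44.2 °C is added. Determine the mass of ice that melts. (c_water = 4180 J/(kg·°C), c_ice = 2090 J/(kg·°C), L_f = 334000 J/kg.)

m_melted ≈ 0.191 kg

Water can give up m c ΔT = 0.377×4180×44.2 = 69653 J before reaching 0 °C.
Of that, 0.313×2090×9.05 = 5920.2 J goes to bring the ice to 0 °C, leaving 63733 J.
To melt every bit of ice: 0.313×334000 = 104542 J.
63733 J < 104542 J, so only part of the ice melts and the system sits at 0 °C.
m_melt = 63733 / L_f = 0.1908 kg.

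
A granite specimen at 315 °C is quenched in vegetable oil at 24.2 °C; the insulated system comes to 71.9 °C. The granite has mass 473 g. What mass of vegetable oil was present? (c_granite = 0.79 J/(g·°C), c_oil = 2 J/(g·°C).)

m ≈ 952 g

|Q_granite| = |Q_oil|:
473×0.79×(315 − 71.9) = m×2×(71.9 − 24.2)
95.4 m = 90839  ⇒  m ≈ 952.2 g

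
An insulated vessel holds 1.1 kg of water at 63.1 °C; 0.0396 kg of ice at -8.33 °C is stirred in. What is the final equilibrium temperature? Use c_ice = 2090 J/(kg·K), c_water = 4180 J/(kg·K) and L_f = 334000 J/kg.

Heat gained plus heat lost sum to zero:
warm ice to 0 °C: 0.0396×2090×(0 − (-8.33)) = 689.42; fusion: m_ice L_f = 0.0396×334000 = 13226; meltwater 0→T: 0.0396×4180×T = 165.53 T; water cools: 1.1×4180×(T − 63.1) = 4598(T − 63.1)
4763.5 T = 290134 − 13916 = 276218
T ≈ 57.99 °C — above 0 °C, consistent with complete melting.

T_f ≈ 58.0 °C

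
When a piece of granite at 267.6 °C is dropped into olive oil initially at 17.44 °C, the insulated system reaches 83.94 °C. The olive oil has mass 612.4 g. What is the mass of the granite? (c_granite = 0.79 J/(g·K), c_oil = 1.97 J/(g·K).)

Heat lost by the granite = heat gained by the oil:
m·0.79·(267.6 − 83.94) = 612.4·1.97·(83.94 − 17.44)
145.09 m = 80227  ⇒  m ≈ 552.9 g

m ≈ 553 g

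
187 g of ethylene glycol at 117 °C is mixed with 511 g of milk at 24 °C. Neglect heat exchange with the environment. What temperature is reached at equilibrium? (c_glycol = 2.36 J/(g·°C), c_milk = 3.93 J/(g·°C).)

Energy conservation, ΣQ = 0:
187·2.36·(T − 117) + 511·3.93·(T − 24) = 0
441.32(T − 117) + 2008.2(T − 24) = 0
2449.6 T = 99832
T ≈ 40.76 °C

T_f ≈ 40.8 °C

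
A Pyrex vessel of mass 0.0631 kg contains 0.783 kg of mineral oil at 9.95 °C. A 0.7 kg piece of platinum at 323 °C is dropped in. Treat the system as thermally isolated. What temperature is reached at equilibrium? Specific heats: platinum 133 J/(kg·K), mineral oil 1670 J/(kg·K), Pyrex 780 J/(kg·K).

T_f ≈ 30.1 °C

Taking heat into each body as positive, Σ m c ΔT = 0:
0.7*133*(T − 323) + 0.783*1670*(T − 9.95) + 0.0631*780*(T − 9.95) = 0
93.1(T − 323) + 1307.6(T − 9.95) + 49.22(T − 9.95) = 0
(93.1 + 1307.6 + 49.22) T = 93.1*323 + 1307.6*9.95 + 49.22*9.95
T = 43572 / 1449.9 = 30.1 °C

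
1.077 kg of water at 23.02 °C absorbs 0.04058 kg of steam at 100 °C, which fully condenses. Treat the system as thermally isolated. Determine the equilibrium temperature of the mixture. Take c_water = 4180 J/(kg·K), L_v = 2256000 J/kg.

T_f ≈ 45.4 °C

Setting the total heat transfer to zero:
condense steam: −0.04058×2256000 = −91548; condensate cools 100→T: 0.04058×4180×(T − 100) = 169.62(T − 100); original water: 4501.9(T − 23.02)
4671.5 T = 91548 + 16962 + 103633 = 212144
T ≈ 45.41 °C — below 100 °C, confirming all the steam condensed.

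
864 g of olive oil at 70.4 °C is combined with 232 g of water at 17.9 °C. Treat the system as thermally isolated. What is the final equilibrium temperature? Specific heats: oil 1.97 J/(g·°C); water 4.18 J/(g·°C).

T_f ≈ 51.3 °C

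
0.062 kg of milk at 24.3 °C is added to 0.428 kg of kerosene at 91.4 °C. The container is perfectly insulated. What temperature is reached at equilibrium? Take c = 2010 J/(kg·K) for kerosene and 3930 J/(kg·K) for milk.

Energy conservation, ΣQ = 0:
0.428×2010×(T − 91.4) + 0.062×3930×(T − 24.3) = 0
860.28(T − 91.4) + 243.66(T − 24.3) = 0
1103.9 T = 84551
T = 84551/1103.9 ≈ 76.59 °C

T_f ≈ 76.6 °C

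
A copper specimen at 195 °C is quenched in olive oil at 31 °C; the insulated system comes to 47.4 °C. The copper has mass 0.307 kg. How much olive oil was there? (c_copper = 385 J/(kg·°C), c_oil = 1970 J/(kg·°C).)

|Q_copper| = |Q_oil|:
0.307·385·(195 − 47.4) = m·1970·(47.4 − 31)
32308 m = 17446  ⇒  m ≈ 0.54 kg

m ≈ 0.54 kg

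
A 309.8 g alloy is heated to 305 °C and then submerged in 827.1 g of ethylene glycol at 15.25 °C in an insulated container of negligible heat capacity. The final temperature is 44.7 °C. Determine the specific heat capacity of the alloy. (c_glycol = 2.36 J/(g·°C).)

c ≈ 0.713 J/(g·°C)

Heat lost by the alloy = heat gained by the glycol:
309.8×c×(305 − 44.7) = 827.1×2.36×(44.7 − 15.25)
80641 c = 57485  ⇒  c ≈ 0.7129 J/(g·°C)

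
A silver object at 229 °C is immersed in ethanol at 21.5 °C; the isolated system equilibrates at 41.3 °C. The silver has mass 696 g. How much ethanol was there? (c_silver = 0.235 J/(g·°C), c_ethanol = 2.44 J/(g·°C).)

m ≈ 635 g

Setting the total heat transfer to zero:
696×0.235×(41.3 − 229) + m×2.44×(41.3 − 21.5) = 0
48.31 m = 30700
m = 30700/48.31 ≈ 635.5 g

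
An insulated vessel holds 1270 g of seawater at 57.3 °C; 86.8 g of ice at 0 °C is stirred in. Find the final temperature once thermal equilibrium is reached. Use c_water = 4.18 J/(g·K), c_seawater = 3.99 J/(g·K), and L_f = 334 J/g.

T_f ≈ 48.1 °C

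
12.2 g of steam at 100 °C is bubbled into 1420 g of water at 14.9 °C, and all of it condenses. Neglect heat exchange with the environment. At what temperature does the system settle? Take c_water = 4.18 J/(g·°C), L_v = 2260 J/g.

Net heat exchanged in the isolated system is zero:
latent heat released on condensation: 12.2×2260 = 27572
  condensed water 100 °C→T: 51(T − 100)
  original water: 5935.6(T − 14.9)
5986.6 T = 27572 + 5099.6 + 88440 = 121112
T ≈ 20.23 °C — below 100 °C, confirming all the steam condensed.

T_f ≈ 20.2 °C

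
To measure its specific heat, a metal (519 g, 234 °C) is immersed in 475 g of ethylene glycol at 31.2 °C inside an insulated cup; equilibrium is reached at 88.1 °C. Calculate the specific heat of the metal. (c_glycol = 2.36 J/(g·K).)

Let T be the final temperature. ΣQ_i = 0:
519×c×(88.1 − 234) + 475×2.36×(88.1 − 31.2) = 0
-75722 c = -63785
c = -63785/-75722 ≈ 0.8424 J/(g·K)

c ≈ 0.842 J/(g·K)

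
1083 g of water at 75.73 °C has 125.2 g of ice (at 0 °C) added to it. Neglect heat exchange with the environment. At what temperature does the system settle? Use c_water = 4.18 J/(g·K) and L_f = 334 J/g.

T_f ≈ 59.6 °C

Heat gained plus heat lost sum to zero:
fusion: m_ice L_f = 125.2×334 = 41817; warm the meltwater: 523.34 T; water cools: 1083×4.18×(T − 75.73) = 4526.9(T − 75.73)
5050.3 T = 342825 − 41817 = 301008
T ≈ 59.60 °C — above 0 °C, consistent with complete melting.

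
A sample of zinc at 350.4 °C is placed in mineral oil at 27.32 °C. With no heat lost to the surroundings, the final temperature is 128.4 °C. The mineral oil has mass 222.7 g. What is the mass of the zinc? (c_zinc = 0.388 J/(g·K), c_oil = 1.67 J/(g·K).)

m ≈ 436 g

Heat lost by the zinc = heat gained by the oil:
m×0.388×(350.4 − 128.4) = 222.7×1.67×(128.4 − 27.32)
86.14 m = 37593  ⇒  m ≈ 436.4 g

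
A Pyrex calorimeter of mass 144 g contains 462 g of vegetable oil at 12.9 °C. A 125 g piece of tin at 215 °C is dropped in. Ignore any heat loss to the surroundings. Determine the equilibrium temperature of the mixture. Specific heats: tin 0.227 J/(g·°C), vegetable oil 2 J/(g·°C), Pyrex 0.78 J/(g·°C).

Energy conservation, ΣQ = 0:
125·0.227·(T − 215) + 462·2·(T − 12.9) + 144·0.78·(T − 12.9) = 0
28.38(T − 215) + 924(T − 12.9) + 112.32(T − 12.9) = 0
1064.7 T = 19469
T = 19469/1064.7 ≈ 18.29 °C

T_f ≈ 18.3 °C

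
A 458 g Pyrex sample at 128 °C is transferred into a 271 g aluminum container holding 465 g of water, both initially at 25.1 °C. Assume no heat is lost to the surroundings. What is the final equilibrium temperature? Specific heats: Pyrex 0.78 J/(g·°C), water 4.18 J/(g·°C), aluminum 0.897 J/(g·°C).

T_f ≈ 39.5 °C

Taking heat into each body as positive, Σ m c ΔT = 0:
458×0.78×(T − 128) + 465×4.18×(T − 25.1) + 271×0.897×(T − 25.1) = 0
(357.24 + 1943.7 + 243.09) T = 357.24×128 + 1943.7×25.1 + 243.09×25.1
T = 100615 / 2544 = 39.5 °C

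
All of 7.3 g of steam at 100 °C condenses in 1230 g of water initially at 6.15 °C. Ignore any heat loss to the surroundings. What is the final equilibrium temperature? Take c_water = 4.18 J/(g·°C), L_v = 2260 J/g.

Energy conservation, ΣQ = 0:
steam→water at 100 °C releases m L_v = 7.3×2260 = 16498; condensed water 100 °C→T: 30.51(T − 100); original water: 5141.4(T − 6.15)
5171.9 T = 16498 + 3051.4 + 31620 = 51169
T ≈ 9.89 °C, under the boiling point, so the assumption holds.

T_f ≈ 9.9 °C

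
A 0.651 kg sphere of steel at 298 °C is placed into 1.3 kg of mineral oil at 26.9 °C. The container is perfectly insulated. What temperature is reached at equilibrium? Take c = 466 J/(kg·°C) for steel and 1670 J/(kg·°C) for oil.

T_f ≈ 60.1 °C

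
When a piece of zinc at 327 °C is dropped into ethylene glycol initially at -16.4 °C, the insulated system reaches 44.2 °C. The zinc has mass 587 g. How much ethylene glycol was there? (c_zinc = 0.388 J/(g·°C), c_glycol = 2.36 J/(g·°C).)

m ≈ 450 g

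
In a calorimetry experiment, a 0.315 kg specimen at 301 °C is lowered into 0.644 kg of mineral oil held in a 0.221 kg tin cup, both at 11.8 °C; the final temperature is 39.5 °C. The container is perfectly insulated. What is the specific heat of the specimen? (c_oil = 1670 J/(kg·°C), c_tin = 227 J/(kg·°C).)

c ≈ 379 J/(kg·°C)

Taking heat into each body as positive, Σ m c ΔT = 0:
0.315×c×(39.5 − 301) + 0.644×1670×(39.5 − 11.8) + 0.221×227×(39.5 − 11.8) = 0
-82.37 c = -31180
c = -31180/-82.37 ≈ 378.5 J/(kg·°C)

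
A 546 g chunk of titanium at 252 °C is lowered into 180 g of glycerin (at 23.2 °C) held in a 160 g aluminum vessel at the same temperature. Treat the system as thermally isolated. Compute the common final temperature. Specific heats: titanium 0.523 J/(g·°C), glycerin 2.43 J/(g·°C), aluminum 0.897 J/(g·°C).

With ΣQ=0 the equilibrium temperature is the m·c-weighted mean:
T_f = (285.56×252 + 437.4×23.2 + 143.52×23.2) / (285.56 + 437.4 + 143.52)
    = 85438 / 866.48 ≈ 98.60 °C

T_f ≈ 98.6 °C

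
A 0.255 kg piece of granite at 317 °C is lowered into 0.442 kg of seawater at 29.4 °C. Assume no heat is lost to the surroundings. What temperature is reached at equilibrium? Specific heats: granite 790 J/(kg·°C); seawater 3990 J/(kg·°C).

Energy conservation, ΣQ = 0:
0.255×790×(T − 317) + 0.442×3990×(T − 29.4) = 0
(201.45 + 1763.6) T = 201.45×317 + 1763.6×29.4
T ≈ 58.88 °C

T_f ≈ 58.9 °C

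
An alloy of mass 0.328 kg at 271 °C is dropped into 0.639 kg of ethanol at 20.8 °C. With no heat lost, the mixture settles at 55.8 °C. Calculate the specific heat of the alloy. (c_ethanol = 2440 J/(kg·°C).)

m_s c (T_s − T_f) = m_ethanol c_ethanol (T_f − T_0):
0.328×c×(271 − 55.8) = 0.639×2440×(55.8 − 20.8)
70.59 c = 54571  ⇒  c ≈ 773.1 J/(kg·°C)

c ≈ 773 J/(kg·°C)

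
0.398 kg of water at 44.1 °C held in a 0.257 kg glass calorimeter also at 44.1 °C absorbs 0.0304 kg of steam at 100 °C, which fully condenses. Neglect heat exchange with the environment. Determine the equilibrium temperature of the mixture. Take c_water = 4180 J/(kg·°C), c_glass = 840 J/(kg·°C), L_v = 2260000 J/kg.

Energy balance with sensible and latent terms:
latent heat released on condensation: 0.0304·2260000 = 68704; condensate cools 100→T: 0.0304·4180·(T − 100) = 127.07(T − 100); water warms: 0.398·4180·(T − 44.1) = 1663.6(T − 44.1); cup: 215.88(T − 44.1)
2006.6 T = 68704 + 12707 + 82887 = 164298
T ≈ 81.88 °C, under the boiling point, so the assumption holds.

T_f ≈ 81.9 °C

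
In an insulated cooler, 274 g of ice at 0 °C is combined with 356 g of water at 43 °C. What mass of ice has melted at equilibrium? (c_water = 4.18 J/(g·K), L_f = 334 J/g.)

Heat available from the water dropping to 0 °C: 356×4.18×43 = 63987 J.
Fully melting the ice requires m_ice L_f = 274×334 = 91516 J.
Since 63987 < 91516 J, not all the ice melts; equilibrium is at 0 °C.
Mass melted = 63987/334 ≈ 191.6 g.

m_melted ≈ 192 g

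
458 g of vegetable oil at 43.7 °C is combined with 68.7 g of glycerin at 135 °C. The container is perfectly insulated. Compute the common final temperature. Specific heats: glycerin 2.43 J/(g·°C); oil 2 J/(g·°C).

|Q_glycerin| = |Q_oil|:
68.7*2.43*(135 − T) = 458*2*(T − 43.7)
166.94(135 − T) = 916(T − 43.7)
1082.9 T = 62566  ⇒  T ≈ 57.77 °C

T_f ≈ 57.8 °C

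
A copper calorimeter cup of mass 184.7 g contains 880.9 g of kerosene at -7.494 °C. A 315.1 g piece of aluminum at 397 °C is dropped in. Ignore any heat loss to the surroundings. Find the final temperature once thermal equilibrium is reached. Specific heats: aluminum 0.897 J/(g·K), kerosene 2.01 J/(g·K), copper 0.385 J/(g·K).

T_f ≈ 46.3 °C

Heat gained plus heat lost sum to zero:
315.1×0.897×(T − 397) + 880.9×2.01×(T − (-7.494)) + 184.7×0.385×(T − (-7.494)) = 0
(282.64 + 1770.6 + 71.11) T = 282.64×397 + 1770.6×(-7.494) + 71.11×(-7.494)
T = 98408/2124.4 ≈ 46.32 °C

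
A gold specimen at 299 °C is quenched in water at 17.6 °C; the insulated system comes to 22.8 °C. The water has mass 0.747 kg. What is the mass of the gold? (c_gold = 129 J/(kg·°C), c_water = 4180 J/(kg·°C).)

Heat gained plus heat lost sum to zero:
m·129·(22.8 − 299) + 0.747·4180·(22.8 − 17.6) = 0
-35630 m = -16237
m = -16237/-35630 ≈ 0.4557 kg

m ≈ 0.456 kg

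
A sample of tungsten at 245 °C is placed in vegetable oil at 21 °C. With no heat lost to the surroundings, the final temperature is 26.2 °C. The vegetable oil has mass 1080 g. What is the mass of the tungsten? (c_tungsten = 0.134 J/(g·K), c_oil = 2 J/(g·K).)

|Q_tungsten| = |Q_oil|:
m×0.134×(245 − 26.2) = 1080×2×(26.2 − 21)
29.32 m = 11232  ⇒  m ≈ 383.1 g

m ≈ 383 g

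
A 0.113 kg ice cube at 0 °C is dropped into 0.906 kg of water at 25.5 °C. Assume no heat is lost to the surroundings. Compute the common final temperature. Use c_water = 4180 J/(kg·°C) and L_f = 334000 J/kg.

T_f ≈ 13.8 °C

Setting the total heat transfer to zero:
melt ice: 0.113·334000 = 37742; meltwater 0→T: 0.113·4180·T = 472.34 T; water cools: 0.906·4180·(T − 25.5) = 3787.1(T − 25.5)
4259.4 T = 96571 − 37742 = 58829
T ≈ 13.81 °C (positive, so assuming full melt was valid).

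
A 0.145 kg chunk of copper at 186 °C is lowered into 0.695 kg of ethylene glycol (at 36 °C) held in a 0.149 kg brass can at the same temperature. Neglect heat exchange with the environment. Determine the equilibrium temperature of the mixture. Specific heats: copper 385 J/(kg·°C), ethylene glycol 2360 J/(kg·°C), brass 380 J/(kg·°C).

Let T be the final temperature. ΣQ_i = 0:
0.145×385×(T − 186) + 0.695×2360×(T − 36) + 0.149×380×(T − 36) = 0
55.82(T − 186) + 1640.2(T − 36) + 56.62(T − 36) = 0
1752.6 T = 71469
T ≈ 40.78 °C

T_f ≈ 40.8 °C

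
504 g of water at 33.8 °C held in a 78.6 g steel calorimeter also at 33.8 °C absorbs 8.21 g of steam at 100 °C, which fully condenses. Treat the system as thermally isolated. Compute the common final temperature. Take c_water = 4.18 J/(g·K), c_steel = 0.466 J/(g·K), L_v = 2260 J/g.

T_f ≈ 43.4 °C

Sum of m c ΔT and latent-heat terms is zero:
condense steam: −8.21·2260 = −18555; condensed water 100 °C→T: 34.32(T − 100); original water: 2106.7(T − 33.8); steel cup: 78.6·0.466·(T − 33.8) = 36.63(T − 33.8)
2177.7 T = 18555 + 3431.8 + 72445 = 94432
T ≈ 43.36 °C (< 100 °C, so full condensation is consistent).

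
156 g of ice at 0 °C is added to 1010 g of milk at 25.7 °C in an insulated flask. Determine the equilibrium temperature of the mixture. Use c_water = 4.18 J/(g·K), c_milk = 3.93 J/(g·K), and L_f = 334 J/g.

Let T be the final temperature. ΣQ_i = 0:
melt ice: 156·334 = 52104; meltwater 0→T: 156·4.18·T = 652.08 T; milk cools: 1010·3.93·(T − 25.7) = 3969.3(T − 25.7)
4621.4 T = 102011 − 52104 = 49907
T ≈ 10.80 °C (positive, so assuming full melt was valid).

T_f ≈ 10.8 °C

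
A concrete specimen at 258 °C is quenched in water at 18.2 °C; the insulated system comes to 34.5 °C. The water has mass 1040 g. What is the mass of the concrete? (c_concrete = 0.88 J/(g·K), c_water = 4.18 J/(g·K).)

Heat lost by the concrete = heat gained by the water:
m×0.88×(258 − 34.5) = 1040×4.18×(34.5 − 18.2)
196.68 m = 70859  ⇒  m ≈ 360.3 g

m ≈ 360 g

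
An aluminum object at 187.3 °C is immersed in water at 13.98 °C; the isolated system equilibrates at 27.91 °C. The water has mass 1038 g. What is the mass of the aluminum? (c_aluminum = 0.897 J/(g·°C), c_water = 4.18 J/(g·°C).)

|Q_aluminum| = |Q_water|:
m·0.897·(187.3 − 27.91) = 1038·4.18·(27.91 − 13.98)
142.97 m = 60440  ⇒  m ≈ 422.7 g

m ≈ 423 g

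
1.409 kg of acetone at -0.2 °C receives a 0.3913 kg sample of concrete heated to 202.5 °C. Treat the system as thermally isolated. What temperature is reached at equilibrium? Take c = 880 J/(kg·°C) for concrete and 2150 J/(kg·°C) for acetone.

T_f ≈ 20.5 °C

Energy conservation, ΣQ = 0:
0.3913·880·(T − 202.5) + 1.409·2150·(T − (-0.2)) = 0
344.34(T − 202.5) + 3029.3(T − (-0.2)) = 0
(344.34 + 3029.3) T = 344.34·202.5 + 3029.3·(-0.2)
T ≈ 20.49 °C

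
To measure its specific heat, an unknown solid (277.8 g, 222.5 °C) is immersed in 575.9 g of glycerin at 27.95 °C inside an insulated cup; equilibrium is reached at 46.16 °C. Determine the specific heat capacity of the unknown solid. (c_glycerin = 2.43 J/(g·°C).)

m_s c (T_s − T_f) = m_glycerin c_glycerin (T_f − T_0):
277.8·c·(222.5 − 46.16) = 575.9·2.43·(46.16 − 27.95)
48987 c = 25484  ⇒  c ≈ 0.5202 J/(g·°C)

c ≈ 0.52 J/(g·°C)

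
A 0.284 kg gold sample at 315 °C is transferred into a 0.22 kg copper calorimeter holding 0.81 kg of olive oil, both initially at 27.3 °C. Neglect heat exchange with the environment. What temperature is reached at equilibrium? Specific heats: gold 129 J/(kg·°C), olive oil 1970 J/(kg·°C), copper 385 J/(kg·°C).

T_f ≈ 33.4 °C

With ΣQ=0 the equilibrium temperature is the m·c-weighted mean:
T_f = (36.64×315 + 1595.7×27.3 + 84.7×27.3) / (36.64 + 1595.7 + 84.7)
    = 57415 / 1717 ≈ 33.44 °C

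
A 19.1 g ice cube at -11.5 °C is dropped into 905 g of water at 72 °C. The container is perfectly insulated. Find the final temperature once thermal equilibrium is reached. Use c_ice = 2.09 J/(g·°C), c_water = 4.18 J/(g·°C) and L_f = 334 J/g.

Conservation of energy gives ΣQ = 0:
ice -11.5→0 °C: 19.1·2.09·11.5 = 459.07; latent heat to melt: 19.1·334 = 6379.4; meltwater 0→T: 19.1·4.18·T = 79.84 T; water: 3782.9(T − 72)
3862.7 T = 272369 − 6838.5 = 265530
T ≈ 68.74 °C — above 0 °C, consistent with complete melting.

T_f ≈ 68.7 °C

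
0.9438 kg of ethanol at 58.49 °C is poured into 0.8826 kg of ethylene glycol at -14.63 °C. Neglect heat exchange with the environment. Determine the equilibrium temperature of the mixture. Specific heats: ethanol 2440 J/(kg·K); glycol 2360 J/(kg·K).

T_f = Σ m_i c_i T_i / Σ m_i c_i:
T_f = (2302.9*58.49 + 2082.9*(-14.63)) / (2302.9 + 2082.9)
    = 104222 / 4385.8 ≈ 23.76 °C

T_f ≈ 23.8 °C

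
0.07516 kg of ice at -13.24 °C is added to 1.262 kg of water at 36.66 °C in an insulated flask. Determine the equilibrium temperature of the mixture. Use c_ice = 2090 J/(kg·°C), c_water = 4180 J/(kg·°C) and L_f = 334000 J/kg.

Let T be the final temperature. ΣQ_i = 0:
warm ice to 0 °C: 0.07516·2090·(0 − (-13.24)) = 2079.8
  fusion: m_ice L_f = 0.07516·334000 = 25103
  meltwater 0→T: 0.07516·4180·T = 314.17 T
  water cools: 1.262·4180·(T − 36.66) = 5275.2(T − 36.66)
5589.3 T = 193387 − 27183 = 166204
T ≈ 29.74 °C. Since T > 0 °C, the all-ice-melts assumption holds.

T_f ≈ 29.7 °C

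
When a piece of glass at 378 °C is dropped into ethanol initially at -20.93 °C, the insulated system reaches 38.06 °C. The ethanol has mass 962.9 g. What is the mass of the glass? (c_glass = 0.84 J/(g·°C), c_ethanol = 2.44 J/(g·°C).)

m ≈ 485 g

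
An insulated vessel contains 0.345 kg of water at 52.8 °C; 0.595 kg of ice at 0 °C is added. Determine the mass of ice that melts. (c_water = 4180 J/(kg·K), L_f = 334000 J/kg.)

m_melted ≈ 0.228 kg

Heat available from the water dropping to 0 °C: 0.345×4180×52.8 = 76143 J.
Melting all 0.595 kg of ice would need 0.595×334000 = 198730 J.
76143 J < 198730 J, so only part of the ice melts and the system sits at 0 °C.
m_melt = 76143 / L_f = 0.228 kg.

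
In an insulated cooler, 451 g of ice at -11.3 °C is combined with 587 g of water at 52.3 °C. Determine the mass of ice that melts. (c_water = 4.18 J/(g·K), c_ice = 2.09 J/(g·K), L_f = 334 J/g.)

Heat available from the water dropping to 0 °C: 587×4.18×52.3 = 128326 J.
Warming the ice to 0 °C takes 451×2.09×11.3 = 10651 J, leaving 117675 J for melting.
Fully melting the ice requires m_ice L_f = 451×334 = 150634 J.
117675 J < 150634 J, so only part of the ice melts and the system sits at 0 °C.
m_melted×334 = 117675  ⇒  m_melted ≈ 352.3 g.

m_melted ≈ 352 g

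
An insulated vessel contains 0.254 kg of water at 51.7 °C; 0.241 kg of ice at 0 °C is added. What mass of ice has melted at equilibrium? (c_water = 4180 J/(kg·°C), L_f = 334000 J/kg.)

Heat available from the water dropping to 0 °C: 0.254×4180×51.7 = 54891 J.
To melt every bit of ice: 0.241×334000 = 80494 J.
That's not enough to melt it all — equilibrium is at 0 °C with ice remaining.
m_melted×334000 = 54891  ⇒  m_melted ≈ 0.1643 kg.

m_melted ≈ 0.164 kg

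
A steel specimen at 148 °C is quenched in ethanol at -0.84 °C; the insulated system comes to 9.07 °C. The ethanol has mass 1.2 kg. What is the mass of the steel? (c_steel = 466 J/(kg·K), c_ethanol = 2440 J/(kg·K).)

|Q_steel| = |Q_ethanol|:
m·466·(148 − 9.07) = 1.2·2440·(9.07 − (-0.84))
64741 m = 29016  ⇒  m ≈ 0.4482 kg

m ≈ 0.448 kg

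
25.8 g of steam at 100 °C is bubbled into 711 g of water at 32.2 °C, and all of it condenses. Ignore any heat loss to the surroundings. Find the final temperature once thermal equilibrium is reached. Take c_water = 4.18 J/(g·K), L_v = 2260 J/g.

T_f ≈ 53.5 °C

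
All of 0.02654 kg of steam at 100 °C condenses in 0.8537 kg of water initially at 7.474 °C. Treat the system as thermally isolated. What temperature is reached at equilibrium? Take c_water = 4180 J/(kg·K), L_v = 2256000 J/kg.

T_f ≈ 26.5 °C

Net heat exchanged in the isolated system is zero:
condense steam: −0.02654·2256000 = −59874; condensed water 100 °C→T: 110.94(T − 100); water warms: 0.8537·4180·(T − 7.474) = 3568.5(T − 7.474)
3679.4 T = 59874 + 11094 + 26671 = 97639
T ≈ 26.54 °C (< 100 °C, so full condensation is consistent).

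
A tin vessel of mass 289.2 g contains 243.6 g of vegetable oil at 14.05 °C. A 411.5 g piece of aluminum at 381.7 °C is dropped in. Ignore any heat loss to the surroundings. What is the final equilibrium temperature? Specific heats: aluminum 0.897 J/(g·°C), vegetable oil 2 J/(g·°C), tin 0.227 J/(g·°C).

T_f = Σ m_i c_i T_i / Σ m_i c_i:
T_f = (369.12*381.7 + 487.2*14.05 + 65.65*14.05) / (369.12 + 487.2 + 65.65)
    = 148659 / 921.96 ≈ 161.24 °C

T_f ≈ 161.2 °C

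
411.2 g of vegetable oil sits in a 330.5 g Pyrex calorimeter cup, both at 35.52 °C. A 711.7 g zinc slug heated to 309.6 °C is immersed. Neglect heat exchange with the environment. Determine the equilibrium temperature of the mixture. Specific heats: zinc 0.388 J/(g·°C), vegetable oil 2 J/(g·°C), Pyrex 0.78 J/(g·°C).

T_f = Σ m_i c_i T_i / Σ m_i c_i:
T_f = (276.14·309.6 + 822.4·35.52 + 257.79·35.52) / (276.14 + 822.4 + 257.79)
    = 123861 / 1356.3 ≈ 91.32 °C

T_f ≈ 91.3 °C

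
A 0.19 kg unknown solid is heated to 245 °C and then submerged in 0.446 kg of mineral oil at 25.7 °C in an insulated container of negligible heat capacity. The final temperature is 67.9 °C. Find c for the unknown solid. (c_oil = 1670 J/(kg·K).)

Conservation of energy gives ΣQ = 0:
0.19×c×(67.9 − 245) + 0.446×1670×(67.9 − 25.7) = 0
-33.65 c = -31431
c = -31431/-33.65 ≈ 934.1 J/(kg·K)

c ≈ 934 J/(kg·K)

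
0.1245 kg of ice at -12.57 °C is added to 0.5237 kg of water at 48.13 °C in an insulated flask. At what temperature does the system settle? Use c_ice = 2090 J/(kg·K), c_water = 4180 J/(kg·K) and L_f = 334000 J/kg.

T_f ≈ 22.3 °C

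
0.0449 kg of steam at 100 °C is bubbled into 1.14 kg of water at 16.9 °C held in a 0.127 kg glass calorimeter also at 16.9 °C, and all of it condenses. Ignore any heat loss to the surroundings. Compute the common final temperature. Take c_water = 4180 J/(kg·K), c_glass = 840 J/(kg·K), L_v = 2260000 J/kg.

T_f ≈ 40.0 °C

Let T be the final temperature. ΣQ_i = 0:
latent heat released on condensation: 0.0449×2260000 = 101474
  condensate cools 100→T: 0.0449×4180×(T − 100) = 187.68(T − 100)
  original water: 4765.2(T − 16.9)
  glass cup: 0.127×840×(T − 16.9) = 106.68(T − 16.9)
5059.6 T = 101474 + 18768 + 82335 = 202577
T ≈ 40.04 °C (< 100 °C, so full condensation is consistent).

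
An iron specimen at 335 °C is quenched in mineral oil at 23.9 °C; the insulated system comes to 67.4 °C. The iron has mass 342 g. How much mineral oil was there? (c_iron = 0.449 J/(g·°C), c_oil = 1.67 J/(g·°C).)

m ≈ 566 g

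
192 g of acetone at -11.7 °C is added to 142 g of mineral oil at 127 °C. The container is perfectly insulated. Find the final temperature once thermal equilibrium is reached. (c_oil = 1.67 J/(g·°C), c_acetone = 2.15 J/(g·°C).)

T_f ≈ 38.9 °C

|Q_oil| = |Q_acetone|:
142·1.67·(127 − T) = 192·2.15·(T − (-11.7))
237.14(127 − T) = 412.8(T − (-11.7))
649.94 T = 25287  ⇒  T ≈ 38.91 °C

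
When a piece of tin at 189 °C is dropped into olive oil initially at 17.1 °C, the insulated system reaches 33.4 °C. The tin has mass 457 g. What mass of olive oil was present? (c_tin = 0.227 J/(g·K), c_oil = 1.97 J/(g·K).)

m ≈ 503 g

Let T be the final temperature. ΣQ_i = 0:
457·0.227·(33.4 − 189) + m·1.97·(33.4 − 17.1) = 0
32.11 m = 16142
m = 16142/32.11 ≈ 502.7 g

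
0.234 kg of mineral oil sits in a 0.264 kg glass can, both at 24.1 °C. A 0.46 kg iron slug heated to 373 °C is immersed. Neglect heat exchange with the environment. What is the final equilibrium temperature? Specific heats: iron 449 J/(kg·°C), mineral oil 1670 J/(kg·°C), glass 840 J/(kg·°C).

Let T be the final temperature. ΣQ_i = 0:
0.46·449·(T − 373) + 0.234·1670·(T − 24.1) + 0.264·840·(T − 24.1) = 0
206.54(T − 373) + 390.78(T − 24.1) + 221.76(T − 24.1) = 0
819.08 T = 91802
T = 91802 / 819.08 = 112 °C

T_f ≈ 112.1 °C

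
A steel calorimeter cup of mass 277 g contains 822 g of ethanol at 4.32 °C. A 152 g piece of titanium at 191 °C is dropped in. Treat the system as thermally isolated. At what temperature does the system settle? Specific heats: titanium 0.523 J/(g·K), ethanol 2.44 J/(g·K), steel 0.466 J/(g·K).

Setting the total heat transfer to zero:
152×0.523×(T − 191) + 822×2.44×(T − 4.32) + 277×0.466×(T − 4.32) = 0
79.5(T − 191) + 2005.7(T − 4.32) + 129.08(T − 4.32) = 0
(79.5 + 2005.7 + 129.08) T = 79.5×191 + 2005.7×4.32 + 129.08×4.32
T = 24406 / 2214.3 = 11 °C

T_f ≈ 11.0 °C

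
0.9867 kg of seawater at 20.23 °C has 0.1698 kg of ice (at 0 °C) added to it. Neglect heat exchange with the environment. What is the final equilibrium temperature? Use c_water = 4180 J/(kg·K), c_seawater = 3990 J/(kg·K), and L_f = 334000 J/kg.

T_f ≈ 4.9 °C

Energy conservation, ΣQ = 0:
latent heat to melt: 0.1698·334000 = 56713; warm the meltwater: 709.76 T; seawater cools: 0.9867·3990·(T − 20.23) = 3936.9(T − 20.23)
4646.7 T = 79644 − 56713 = 22931
T ≈ 4.93 °C — above 0 °C, consistent with complete melting.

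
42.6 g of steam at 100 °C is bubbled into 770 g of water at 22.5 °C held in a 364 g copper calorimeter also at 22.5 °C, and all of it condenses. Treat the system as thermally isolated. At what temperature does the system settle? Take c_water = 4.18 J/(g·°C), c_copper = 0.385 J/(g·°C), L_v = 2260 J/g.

Energy balance with sensible and latent terms:
condense steam: −42.6·2260 = −96276; condensed water 100 °C→T: 178.07(T − 100); water warms: 770·4.18·(T − 22.5) = 3218.6(T − 22.5); cup: 140.14(T − 22.5)
3536.8 T = 96276 + 17807 + 75572 = 189654
T ≈ 53.62 °C — below 100 °C, confirming all the steam condensed.

T_f ≈ 53.6 °C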